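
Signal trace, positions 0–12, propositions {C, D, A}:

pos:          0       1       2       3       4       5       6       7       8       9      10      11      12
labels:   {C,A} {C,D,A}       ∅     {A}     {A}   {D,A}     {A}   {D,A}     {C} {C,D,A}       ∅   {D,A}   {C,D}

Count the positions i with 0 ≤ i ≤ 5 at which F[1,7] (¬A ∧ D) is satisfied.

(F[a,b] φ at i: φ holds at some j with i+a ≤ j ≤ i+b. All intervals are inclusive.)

1

Evaluate at each i in [0,5]:
  i=0: ✗ (none in [1,7])
  i=1: ✗ (none in [2,8])
  i=2: ✗ (none in [3,9])
  i=3: ✗ (none in [4,10])
  i=4: ✗ (none in [5,11])
  i=5: ✓ (witness j=12)
Positions where it holds: {5} → 1.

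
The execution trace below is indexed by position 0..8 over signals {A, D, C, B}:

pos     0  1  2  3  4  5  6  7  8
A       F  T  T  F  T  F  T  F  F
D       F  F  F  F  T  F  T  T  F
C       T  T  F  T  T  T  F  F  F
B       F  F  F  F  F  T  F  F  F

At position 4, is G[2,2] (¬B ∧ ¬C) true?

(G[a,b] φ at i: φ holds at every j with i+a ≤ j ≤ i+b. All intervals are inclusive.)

Check (¬B ∧ ¬C) at every j in [6,6]:
  j=6: true
All positions satisfy it → formula holds.

Yes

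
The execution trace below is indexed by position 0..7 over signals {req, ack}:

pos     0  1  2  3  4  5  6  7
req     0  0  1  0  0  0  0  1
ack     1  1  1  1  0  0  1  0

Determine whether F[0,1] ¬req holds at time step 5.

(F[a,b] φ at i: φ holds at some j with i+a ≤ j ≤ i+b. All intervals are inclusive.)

Check ¬req at each j in [5,6]:
  j=5: true
  j=6: true
Found at j=5 → formula holds.

Yes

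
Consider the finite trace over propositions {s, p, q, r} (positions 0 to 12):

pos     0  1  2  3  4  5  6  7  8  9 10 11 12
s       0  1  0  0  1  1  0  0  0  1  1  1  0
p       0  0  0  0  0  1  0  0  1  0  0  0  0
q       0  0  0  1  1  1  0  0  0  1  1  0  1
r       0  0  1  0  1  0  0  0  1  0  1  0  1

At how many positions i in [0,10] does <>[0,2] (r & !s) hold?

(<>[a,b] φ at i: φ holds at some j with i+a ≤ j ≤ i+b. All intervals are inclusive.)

Evaluate at each i in [0,10]:
  i=0: ✓ (witness j=2)
  i=1: ✓ (witness j=2)
  i=2: ✓ (witness j=2)
  i=3: ✗ (none in [3,5])
  i=4: ✗ (none in [4,6])
  i=5: ✗ (none in [5,7])
  i=6: ✓ (witness j=8)
  i=7: ✓ (witness j=8)
  i=8: ✓ (witness j=8)
  i=9: ✗ (none in [9,11])
  i=10: ✓ (witness j=12)
Positions where it holds: {0, 1, 2, 6, 7, 8, 10} → 7.

7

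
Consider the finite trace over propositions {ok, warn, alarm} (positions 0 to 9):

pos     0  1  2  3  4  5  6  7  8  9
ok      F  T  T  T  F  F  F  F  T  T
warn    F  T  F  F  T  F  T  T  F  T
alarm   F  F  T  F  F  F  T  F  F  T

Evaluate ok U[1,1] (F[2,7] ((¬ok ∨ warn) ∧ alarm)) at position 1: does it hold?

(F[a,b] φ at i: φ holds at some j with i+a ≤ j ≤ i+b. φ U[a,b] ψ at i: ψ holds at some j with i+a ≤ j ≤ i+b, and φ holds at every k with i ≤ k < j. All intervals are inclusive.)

Need some j in [2,2] with F[2,7] ((¬ok ∨ warn) ∧ alarm), and ok at every k in [1,j-1].
  j=2: F[2,7] ((¬ok ∨ warn) ∧ alarm) holds; ok holds at every k in [1,1] → satisfied.

Yes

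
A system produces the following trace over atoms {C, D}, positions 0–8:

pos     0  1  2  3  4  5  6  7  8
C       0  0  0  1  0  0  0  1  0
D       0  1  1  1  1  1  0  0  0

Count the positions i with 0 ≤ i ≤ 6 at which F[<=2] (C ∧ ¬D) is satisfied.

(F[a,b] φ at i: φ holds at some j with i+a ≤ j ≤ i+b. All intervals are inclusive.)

2

Evaluate at each i in [0,6]:
  i=0: ✗ (none in [0,2])
  i=1: ✗ (none in [1,3])
  i=2: ✗ (none in [2,4])
  i=3: ✗ (none in [3,5])
  i=4: ✗ (none in [4,6])
  i=5: ✓ (witness j=7)
  i=6: ✓ (witness j=7)
Positions where it holds: {5, 6} → 2.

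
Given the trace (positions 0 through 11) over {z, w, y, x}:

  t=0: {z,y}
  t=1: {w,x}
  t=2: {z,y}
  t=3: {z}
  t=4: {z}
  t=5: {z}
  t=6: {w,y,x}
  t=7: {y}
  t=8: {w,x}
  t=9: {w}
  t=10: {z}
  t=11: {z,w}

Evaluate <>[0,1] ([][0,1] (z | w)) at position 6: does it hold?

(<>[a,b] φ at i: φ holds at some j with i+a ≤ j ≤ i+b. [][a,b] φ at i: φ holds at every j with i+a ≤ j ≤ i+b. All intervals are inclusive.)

False

Check [][0,1] (z | w) at each j in [6,7]:
  j=6: fails at 7
  j=7: fails at 7
No position in the window satisfies it → formula fails.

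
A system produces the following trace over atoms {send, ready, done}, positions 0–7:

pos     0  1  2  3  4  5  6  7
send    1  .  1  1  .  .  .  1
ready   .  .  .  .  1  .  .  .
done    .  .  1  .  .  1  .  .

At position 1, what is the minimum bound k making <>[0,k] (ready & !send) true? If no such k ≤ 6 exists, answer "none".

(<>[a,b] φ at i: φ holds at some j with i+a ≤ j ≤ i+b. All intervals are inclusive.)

3

Scan j = 1,2,… for (ready & !send):
  j=1: fails
  j=2: fails
  j=3: fails
  j=4: holds
First hit at j=4, so smallest k = 4-1 = 3.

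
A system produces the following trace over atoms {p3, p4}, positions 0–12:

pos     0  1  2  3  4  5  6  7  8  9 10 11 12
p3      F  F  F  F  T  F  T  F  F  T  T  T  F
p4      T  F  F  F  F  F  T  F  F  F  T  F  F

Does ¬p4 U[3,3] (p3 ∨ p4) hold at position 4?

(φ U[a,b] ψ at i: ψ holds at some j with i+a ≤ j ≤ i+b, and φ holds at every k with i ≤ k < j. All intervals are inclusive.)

Need some j in [7,7] with (p3 ∨ p4), and ¬p4 at every k in [4,j-1].
  j=7: (p3 ∨ p4) false.
No j in the window works → until fails.

Does not hold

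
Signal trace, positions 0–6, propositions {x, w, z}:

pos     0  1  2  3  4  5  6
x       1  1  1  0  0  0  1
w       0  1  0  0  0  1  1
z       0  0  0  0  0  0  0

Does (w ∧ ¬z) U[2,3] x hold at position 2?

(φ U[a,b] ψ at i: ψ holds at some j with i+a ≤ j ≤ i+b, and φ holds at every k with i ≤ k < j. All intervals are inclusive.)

False

Need some j in [4,5] with x, and (w ∧ ¬z) at every k in [2,j-1].
  j=4: x false.
  j=5: x false.
No j in the window works → until fails.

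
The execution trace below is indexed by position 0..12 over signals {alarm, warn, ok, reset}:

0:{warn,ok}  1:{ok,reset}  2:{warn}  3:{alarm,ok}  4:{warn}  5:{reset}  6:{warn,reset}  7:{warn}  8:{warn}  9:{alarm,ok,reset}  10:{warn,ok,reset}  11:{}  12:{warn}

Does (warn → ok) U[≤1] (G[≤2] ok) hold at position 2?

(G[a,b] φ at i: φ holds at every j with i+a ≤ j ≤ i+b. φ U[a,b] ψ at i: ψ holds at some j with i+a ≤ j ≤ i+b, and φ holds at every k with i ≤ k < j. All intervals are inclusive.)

No

Need some j in [2,3] with G[≤2] ok, and (warn → ok) at every k in [2,j-1].
  j=2: G[≤2] ok — fails at 2.
  j=3: G[≤2] ok — fails at 4.
No j in the window works → until fails.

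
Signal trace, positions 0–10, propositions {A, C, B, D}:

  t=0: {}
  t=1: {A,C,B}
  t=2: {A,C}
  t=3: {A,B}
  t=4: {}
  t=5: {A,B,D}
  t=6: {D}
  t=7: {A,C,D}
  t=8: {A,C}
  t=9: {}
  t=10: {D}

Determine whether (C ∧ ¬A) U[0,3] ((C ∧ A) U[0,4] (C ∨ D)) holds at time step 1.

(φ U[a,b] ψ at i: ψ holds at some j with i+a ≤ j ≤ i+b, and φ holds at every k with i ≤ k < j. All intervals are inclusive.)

Need some j in [1,4] with ((C ∧ A) U[0,4] (C ∨ D)), and (C ∧ ¬A) at every k in [1,j-1].
  j=1: ((C ∧ A) U[0,4] (C ∨ D)) holds; no prefix to check → satisfied.

Yes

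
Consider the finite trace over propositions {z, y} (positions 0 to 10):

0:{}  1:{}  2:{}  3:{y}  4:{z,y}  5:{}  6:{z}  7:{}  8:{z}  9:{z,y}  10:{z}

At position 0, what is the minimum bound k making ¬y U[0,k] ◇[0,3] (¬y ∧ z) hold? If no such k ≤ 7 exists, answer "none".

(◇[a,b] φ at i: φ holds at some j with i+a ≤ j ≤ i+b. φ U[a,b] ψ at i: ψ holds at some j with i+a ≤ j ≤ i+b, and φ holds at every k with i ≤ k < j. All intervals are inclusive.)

3

Need earliest j ≥ 0 with ◇[0,3] (¬y ∧ z), and ¬y at every k in [0,j-1].
  j=0: rhs fails.
  j=1: rhs fails.
  j=2: rhs fails.
  j=3: rhs holds; lhs holds on [0,2]. k = 3.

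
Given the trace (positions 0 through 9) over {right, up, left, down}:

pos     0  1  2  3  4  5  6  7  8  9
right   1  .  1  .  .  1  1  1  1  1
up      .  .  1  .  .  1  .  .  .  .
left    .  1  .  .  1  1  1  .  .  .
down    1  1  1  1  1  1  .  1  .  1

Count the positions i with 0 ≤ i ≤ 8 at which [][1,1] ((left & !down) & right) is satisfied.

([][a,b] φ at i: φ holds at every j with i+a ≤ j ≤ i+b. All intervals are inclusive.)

Evaluate at each i in [0,8]:
  i=0: ✗ (fails at j=1)
  i=1: ✗ (fails at j=2)
  i=2: ✗ (fails at j=3)
  i=3: ✗ (fails at j=4)
  i=4: ✗ (fails at j=5)
  i=5: ✓ (all of [6,6])
  i=6: ✗ (fails at j=7)
  i=7: ✗ (fails at j=8)
  i=8: ✗ (fails at j=9)
Positions where it holds: {5} → 1.

1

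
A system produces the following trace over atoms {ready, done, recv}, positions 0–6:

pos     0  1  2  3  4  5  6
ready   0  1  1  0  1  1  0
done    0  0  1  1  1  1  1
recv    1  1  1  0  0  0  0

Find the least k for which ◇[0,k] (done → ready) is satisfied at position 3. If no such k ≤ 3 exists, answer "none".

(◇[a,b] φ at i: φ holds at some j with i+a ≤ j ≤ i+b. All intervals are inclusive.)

Scan j = 3,4,… for (done → ready):
  j=3: fails
  j=4: holds
First hit at j=4, so smallest k = 4-3 = 1.

1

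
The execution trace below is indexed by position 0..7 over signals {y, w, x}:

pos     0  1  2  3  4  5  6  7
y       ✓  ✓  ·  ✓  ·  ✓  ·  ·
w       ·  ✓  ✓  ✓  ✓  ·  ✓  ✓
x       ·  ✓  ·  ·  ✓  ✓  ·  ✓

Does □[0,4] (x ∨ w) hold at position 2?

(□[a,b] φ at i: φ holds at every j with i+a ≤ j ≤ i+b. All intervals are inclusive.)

Check (x ∨ w) at every j in [2,6]:
  j=2: true
  j=3: true
  j=4: true
  j=5: true
  j=6: true
All positions satisfy it → formula holds.

Yes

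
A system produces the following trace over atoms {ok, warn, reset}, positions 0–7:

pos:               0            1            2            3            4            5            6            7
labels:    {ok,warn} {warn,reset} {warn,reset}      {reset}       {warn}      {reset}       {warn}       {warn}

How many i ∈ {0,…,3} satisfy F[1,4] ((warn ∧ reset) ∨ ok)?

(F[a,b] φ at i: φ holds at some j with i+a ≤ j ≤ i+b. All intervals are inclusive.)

Evaluate at each i in [0,3]:
  i=0: ✓ (witness j=1)
  i=1: ✓ (witness j=2)
  i=2: ✗ (none in [3,6])
  i=3: ✗ (none in [4,7])
Positions where it holds: {0, 1} → 2.

2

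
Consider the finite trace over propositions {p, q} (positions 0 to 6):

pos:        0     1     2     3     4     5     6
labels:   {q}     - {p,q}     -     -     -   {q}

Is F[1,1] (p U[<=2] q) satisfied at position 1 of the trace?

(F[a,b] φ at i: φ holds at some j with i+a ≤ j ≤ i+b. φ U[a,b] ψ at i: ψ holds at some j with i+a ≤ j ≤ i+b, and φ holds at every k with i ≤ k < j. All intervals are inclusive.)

Check (p U[<=2] q) at each j in [2,2]:
  j=2: holds
Found at j=2 → formula holds.

Yes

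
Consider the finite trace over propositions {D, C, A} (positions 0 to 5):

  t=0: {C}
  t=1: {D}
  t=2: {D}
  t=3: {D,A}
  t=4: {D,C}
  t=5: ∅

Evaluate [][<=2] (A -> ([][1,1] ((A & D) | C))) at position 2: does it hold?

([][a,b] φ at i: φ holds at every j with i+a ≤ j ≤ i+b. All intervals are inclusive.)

Check (A -> ([][1,1] ((A & D) | C))) at every j in [2,4]:
  j=2: antecedent false → ✓
  j=3: antecedent true; consequent holds on [4,4] → ✓
  j=4: antecedent false → ✓
All positions satisfy it → formula holds.

Yes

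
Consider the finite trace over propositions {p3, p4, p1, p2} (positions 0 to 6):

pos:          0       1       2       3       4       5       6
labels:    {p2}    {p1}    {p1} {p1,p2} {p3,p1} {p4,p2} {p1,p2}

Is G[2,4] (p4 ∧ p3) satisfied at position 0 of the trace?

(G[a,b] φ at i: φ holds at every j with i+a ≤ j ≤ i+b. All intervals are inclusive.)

Does not hold

Check (p4 ∧ p3) at every j in [2,4]:
  j=2: false
  j=3: false
  j=4: false
Fails at j=2 → formula fails.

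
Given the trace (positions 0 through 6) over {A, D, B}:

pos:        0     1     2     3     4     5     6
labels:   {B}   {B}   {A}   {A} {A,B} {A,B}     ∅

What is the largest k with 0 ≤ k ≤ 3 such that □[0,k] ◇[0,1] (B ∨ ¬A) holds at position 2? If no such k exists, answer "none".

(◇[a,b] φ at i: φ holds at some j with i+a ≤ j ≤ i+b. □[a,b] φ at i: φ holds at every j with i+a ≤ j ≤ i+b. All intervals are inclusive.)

none

◇[0,1] (B ∨ ¬A) must hold from j=2 onward; find where it first fails.
  j=2: fails → no k works.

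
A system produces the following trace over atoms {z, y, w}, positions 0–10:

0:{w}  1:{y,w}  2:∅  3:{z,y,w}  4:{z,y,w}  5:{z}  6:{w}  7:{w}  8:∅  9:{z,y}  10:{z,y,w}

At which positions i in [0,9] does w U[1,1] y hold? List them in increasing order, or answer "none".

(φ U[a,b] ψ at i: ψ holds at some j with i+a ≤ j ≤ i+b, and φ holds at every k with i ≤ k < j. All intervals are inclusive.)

0, 3

Evaluate at each i in [0,9]:
  i=0: ✓ (rhs at j=1; lhs holds on [0,0])
  i=1: ✗ (no rhs in [2,2])
  i=2: ✗ (lhs fails at k=2 before rhs at j=3)
  i=3: ✓ (rhs at j=4; lhs holds on [3,3])
  i=4: ✗ (no rhs in [5,5])
  i=5: ✗ (no rhs in [6,6])
  i=6: ✗ (no rhs in [7,7])
  i=7: ✗ (no rhs in [8,8])
  i=8: ✗ (lhs fails at k=8 before rhs at j=9)
  i=9: ✗ (lhs fails at k=9 before rhs at j=10)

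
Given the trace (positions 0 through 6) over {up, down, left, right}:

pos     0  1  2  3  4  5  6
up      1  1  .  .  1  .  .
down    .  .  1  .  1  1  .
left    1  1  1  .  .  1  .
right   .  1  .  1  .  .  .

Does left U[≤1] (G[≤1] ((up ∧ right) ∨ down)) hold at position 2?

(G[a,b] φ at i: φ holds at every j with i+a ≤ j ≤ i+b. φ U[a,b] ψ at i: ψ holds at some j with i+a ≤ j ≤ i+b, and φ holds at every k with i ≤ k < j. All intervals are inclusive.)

False

Need some j in [2,3] with G[≤1] ((up ∧ right) ∨ down), and left at every k in [2,j-1].
  j=2: G[≤1] ((up ∧ right) ∨ down) — fails at 3.
  j=3: G[≤1] ((up ∧ right) ∨ down) — fails at 3.
No j in the window works → until fails.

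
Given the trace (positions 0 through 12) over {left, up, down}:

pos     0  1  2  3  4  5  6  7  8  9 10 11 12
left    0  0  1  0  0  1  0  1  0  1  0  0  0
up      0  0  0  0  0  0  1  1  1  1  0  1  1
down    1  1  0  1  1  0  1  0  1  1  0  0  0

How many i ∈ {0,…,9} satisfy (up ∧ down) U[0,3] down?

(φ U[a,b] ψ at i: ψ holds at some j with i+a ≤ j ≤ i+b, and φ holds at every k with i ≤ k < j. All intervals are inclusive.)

Evaluate at each i in [0,9]:
  i=0: ✓ (rhs at j=0)
  i=1: ✓ (rhs at j=1)
  i=2: ✗ (lhs fails at k=2 before rhs at j=3)
  i=3: ✓ (rhs at j=3)
  i=4: ✓ (rhs at j=4)
  i=5: ✗ (lhs fails at k=5 before rhs at j=6)
  i=6: ✓ (rhs at j=6)
  i=7: ✗ (lhs fails at k=7 before rhs at j=8)
  i=8: ✓ (rhs at j=8)
  i=9: ✓ (rhs at j=9)
Positions where it holds: {0, 1, 3, 4, 6, 8, 9} → 7.

7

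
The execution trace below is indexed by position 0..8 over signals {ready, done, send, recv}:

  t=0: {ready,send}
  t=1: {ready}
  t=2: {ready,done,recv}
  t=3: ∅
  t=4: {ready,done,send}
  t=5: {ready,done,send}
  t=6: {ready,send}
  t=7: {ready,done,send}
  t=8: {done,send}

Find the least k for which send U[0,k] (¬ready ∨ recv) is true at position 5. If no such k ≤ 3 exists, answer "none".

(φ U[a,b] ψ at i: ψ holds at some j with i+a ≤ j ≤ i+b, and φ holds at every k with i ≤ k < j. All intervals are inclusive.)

3

Need earliest j ≥ 5 with (¬ready ∨ recv), and send at every k in [5,j-1].
  j=5: rhs fails.
  j=6: rhs fails.
  j=7: rhs fails.
  j=8: rhs holds; lhs holds on [5,7]. k = 3.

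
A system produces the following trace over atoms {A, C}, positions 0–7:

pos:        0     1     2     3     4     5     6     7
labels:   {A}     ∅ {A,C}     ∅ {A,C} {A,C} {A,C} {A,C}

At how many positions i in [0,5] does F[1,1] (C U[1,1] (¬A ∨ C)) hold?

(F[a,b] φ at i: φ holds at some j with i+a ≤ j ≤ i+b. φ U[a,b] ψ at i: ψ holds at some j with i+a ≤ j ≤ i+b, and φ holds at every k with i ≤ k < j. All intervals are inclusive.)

Evaluate at each i in [0,5]:
  i=0: ✗ (none in [1,1])
  i=1: ✓ (witness j=2)
  i=2: ✗ (none in [3,3])
  i=3: ✓ (witness j=4)
  i=4: ✓ (witness j=5)
  i=5: ✓ (witness j=6)
Positions where it holds: {1, 3, 4, 5} → 4.

4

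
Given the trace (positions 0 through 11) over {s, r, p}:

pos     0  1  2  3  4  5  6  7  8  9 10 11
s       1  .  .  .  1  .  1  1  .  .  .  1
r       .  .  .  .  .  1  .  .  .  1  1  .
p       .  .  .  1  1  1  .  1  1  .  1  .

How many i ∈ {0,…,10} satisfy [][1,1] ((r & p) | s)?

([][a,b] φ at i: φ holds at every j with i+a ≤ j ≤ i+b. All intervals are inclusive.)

6

Evaluate at each i in [0,10]:
  i=0: ✗ (fails at j=1)
  i=1: ✗ (fails at j=2)
  i=2: ✗ (fails at j=3)
  i=3: ✓ (all of [4,4])
  i=4: ✓ (all of [5,5])
  i=5: ✓ (all of [6,6])
  i=6: ✓ (all of [7,7])
  i=7: ✗ (fails at j=8)
  i=8: ✗ (fails at j=9)
  i=9: ✓ (all of [10,10])
  i=10: ✓ (all of [11,11])
Positions where it holds: {3, 4, 5, 6, 9, 10} → 6.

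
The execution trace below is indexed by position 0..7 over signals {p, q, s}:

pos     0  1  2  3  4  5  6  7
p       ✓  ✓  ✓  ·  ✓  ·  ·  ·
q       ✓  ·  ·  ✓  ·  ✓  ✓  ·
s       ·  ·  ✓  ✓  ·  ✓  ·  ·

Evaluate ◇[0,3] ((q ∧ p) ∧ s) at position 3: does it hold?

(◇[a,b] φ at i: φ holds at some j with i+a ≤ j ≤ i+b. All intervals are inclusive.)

No

Check ((q ∧ p) ∧ s) at each j in [3,6]:
  j=3: false
  j=4: false
  j=5: false
  j=6: false
No position in the window satisfies it → formula fails.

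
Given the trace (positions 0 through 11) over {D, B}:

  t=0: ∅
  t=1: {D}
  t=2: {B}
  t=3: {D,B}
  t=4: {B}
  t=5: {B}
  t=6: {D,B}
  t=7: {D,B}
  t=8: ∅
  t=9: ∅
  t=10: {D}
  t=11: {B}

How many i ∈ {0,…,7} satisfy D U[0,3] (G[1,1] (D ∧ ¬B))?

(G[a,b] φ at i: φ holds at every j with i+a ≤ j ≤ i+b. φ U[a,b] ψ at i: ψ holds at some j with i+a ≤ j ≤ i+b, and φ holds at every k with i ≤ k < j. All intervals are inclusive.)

1

Evaluate at each i in [0,7]:
  i=0: ✓ (rhs at j=0)
  i=1: ✗ (no rhs in [1,4])
  i=2: ✗ (no rhs in [2,5])
  i=3: ✗ (no rhs in [3,6])
  i=4: ✗ (no rhs in [4,7])
  i=5: ✗ (no rhs in [5,8])
  i=6: ✗ (lhs fails at k=8 before rhs at j=9)
  i=7: ✗ (lhs fails at k=8 before rhs at j=9)
Positions where it holds: {0} → 1.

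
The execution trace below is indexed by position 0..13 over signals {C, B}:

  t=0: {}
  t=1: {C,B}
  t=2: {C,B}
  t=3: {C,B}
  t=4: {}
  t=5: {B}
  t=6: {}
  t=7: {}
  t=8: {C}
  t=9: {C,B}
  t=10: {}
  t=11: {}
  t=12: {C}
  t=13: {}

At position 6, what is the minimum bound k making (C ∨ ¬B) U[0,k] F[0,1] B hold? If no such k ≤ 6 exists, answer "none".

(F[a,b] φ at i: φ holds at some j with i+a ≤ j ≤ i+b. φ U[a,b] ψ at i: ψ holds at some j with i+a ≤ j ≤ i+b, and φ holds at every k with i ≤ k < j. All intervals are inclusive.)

2

Need earliest j ≥ 6 with F[0,1] B, and (C ∨ ¬B) at every k in [6,j-1].
  j=6: rhs fails.
  j=7: rhs fails.
  j=8: rhs holds; lhs holds on [6,7]. k = 2.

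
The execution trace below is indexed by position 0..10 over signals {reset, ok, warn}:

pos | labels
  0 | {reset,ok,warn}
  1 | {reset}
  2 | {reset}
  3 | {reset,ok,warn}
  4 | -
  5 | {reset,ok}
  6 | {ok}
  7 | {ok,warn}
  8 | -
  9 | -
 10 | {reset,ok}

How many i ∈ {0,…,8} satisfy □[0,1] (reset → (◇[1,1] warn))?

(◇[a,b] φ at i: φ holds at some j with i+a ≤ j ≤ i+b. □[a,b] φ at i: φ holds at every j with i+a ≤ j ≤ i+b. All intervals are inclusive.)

3

Evaluate at each i in [0,8]:
  i=0: ✗ (fails at j=0)
  i=1: ✗ (fails at j=1)
  i=2: ✗ (fails at j=3)
  i=3: ✗ (fails at j=3)
  i=4: ✗ (fails at j=5)
  i=5: ✗ (fails at j=5)
  i=6: ✓ (all of [6,7])
  i=7: ✓ (all of [7,8])
  i=8: ✓ (all of [8,9])
Positions where it holds: {6, 7, 8} → 3.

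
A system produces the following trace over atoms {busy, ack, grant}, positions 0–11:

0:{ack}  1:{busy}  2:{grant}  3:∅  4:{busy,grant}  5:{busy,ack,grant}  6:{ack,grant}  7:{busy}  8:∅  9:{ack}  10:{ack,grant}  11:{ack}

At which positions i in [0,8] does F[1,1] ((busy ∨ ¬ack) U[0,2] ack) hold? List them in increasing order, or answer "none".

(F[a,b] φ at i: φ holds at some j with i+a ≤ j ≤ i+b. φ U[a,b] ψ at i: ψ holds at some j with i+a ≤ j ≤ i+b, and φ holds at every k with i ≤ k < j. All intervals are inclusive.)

2, 3, 4, 5, 6, 7, 8

Evaluate at each i in [0,8]:
  i=0: ✗ (none in [1,1])
  i=1: ✗ (none in [2,2])
  i=2: ✓ (witness j=3)
  i=3: ✓ (witness j=4)
  i=4: ✓ (witness j=5)
  i=5: ✓ (witness j=6)
  i=6: ✓ (witness j=7)
  i=7: ✓ (witness j=8)
  i=8: ✓ (witness j=9)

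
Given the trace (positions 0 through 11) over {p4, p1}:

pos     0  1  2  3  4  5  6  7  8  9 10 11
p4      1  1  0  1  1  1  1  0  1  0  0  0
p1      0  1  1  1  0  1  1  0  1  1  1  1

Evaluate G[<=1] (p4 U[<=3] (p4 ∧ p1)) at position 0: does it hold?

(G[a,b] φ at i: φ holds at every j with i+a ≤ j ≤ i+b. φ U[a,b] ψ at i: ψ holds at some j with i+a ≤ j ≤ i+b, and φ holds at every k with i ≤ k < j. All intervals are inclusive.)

Holds

Check (p4 U[<=3] (p4 ∧ p1)) at every j in [0,1]:
  j=0: holds
  j=1: holds
All positions satisfy it → formula holds.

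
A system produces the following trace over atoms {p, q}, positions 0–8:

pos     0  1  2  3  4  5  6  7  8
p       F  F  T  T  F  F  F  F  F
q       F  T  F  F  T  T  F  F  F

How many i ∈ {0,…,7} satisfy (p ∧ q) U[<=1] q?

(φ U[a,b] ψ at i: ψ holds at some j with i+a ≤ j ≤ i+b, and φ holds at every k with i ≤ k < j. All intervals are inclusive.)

Evaluate at each i in [0,7]:
  i=0: ✗ (lhs fails at k=0 before rhs at j=1)
  i=1: ✓ (rhs at j=1)
  i=2: ✗ (no rhs in [2,3])
  i=3: ✗ (lhs fails at k=3 before rhs at j=4)
  i=4: ✓ (rhs at j=4)
  i=5: ✓ (rhs at j=5)
  i=6: ✗ (no rhs in [6,7])
  i=7: ✗ (no rhs in [7,8])
Positions where it holds: {1, 4, 5} → 3.

3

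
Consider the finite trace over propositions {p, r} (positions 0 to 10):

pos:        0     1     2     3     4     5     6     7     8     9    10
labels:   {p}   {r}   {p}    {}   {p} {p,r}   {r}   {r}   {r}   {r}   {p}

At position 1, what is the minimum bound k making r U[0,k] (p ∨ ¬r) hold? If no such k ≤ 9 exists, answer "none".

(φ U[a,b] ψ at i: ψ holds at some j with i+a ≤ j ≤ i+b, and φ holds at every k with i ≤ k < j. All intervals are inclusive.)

1

Need earliest j ≥ 1 with (p ∨ ¬r), and r at every k in [1,j-1].
  j=1: rhs fails.
  j=2: rhs holds; lhs holds on [1,1]. k = 1.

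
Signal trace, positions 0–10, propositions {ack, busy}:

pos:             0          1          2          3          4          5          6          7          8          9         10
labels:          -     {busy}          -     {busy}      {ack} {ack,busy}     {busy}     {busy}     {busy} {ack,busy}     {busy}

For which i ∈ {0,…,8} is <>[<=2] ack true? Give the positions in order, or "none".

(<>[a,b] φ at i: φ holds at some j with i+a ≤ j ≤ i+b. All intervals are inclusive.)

Evaluate at each i in [0,8]:
  i=0: ✗ (none in [0,2])
  i=1: ✗ (none in [1,3])
  i=2: ✓ (witness j=4)
  i=3: ✓ (witness j=4)
  i=4: ✓ (witness j=4)
  i=5: ✓ (witness j=5)
  i=6: ✗ (none in [6,8])
  i=7: ✓ (witness j=9)
  i=8: ✓ (witness j=9)

2, 3, 4, 5, 7, 8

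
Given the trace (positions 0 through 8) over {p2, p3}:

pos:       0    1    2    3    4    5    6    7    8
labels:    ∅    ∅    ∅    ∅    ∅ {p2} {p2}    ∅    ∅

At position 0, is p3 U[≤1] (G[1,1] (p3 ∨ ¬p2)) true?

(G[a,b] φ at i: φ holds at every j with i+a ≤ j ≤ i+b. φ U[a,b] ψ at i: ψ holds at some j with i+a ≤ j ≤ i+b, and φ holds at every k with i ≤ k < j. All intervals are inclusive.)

Yes

Need some j in [0,1] with G[1,1] (p3 ∨ ¬p2), and p3 at every k in [0,j-1].
  j=0: G[1,1] (p3 ∨ ¬p2) holds; no prefix to check → satisfied.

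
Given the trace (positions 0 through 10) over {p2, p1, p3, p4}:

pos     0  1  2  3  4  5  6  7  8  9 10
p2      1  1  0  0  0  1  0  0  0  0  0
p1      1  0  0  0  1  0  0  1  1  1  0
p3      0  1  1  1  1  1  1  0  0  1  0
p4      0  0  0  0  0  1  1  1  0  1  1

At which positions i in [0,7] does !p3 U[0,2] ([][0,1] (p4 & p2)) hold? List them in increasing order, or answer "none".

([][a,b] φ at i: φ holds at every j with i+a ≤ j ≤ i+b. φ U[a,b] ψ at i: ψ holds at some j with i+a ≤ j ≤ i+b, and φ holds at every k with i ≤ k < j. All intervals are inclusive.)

Evaluate at each i in [0,7]:
  i=0: ✗ (no rhs in [0,2])
  i=1: ✗ (no rhs in [1,3])
  i=2: ✗ (no rhs in [2,4])
  i=3: ✗ (no rhs in [3,5])
  i=4: ✗ (no rhs in [4,6])
  i=5: ✗ (no rhs in [5,7])
  i=6: ✗ (no rhs in [6,8])
  i=7: ✗ (no rhs in [7,9])

none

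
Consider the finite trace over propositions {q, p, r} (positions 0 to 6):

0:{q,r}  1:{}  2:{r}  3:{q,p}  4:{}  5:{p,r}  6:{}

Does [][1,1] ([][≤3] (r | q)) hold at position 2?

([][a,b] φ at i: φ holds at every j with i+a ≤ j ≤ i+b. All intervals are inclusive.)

Check [][≤3] (r | q) at every j in [3,3]:
  j=3: fails at 4
Fails at j=3 → formula fails.

False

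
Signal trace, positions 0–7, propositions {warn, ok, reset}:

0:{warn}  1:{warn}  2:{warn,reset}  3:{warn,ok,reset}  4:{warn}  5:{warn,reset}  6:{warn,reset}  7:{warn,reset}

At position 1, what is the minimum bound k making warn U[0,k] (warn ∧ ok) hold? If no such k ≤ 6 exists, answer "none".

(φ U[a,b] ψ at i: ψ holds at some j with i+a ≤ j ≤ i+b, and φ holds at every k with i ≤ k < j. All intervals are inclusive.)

Need earliest j ≥ 1 with (warn ∧ ok), and warn at every k in [1,j-1].
  j=1: rhs fails.
  j=2: rhs fails.
  j=3: rhs holds; lhs holds on [1,2]. k = 2.

2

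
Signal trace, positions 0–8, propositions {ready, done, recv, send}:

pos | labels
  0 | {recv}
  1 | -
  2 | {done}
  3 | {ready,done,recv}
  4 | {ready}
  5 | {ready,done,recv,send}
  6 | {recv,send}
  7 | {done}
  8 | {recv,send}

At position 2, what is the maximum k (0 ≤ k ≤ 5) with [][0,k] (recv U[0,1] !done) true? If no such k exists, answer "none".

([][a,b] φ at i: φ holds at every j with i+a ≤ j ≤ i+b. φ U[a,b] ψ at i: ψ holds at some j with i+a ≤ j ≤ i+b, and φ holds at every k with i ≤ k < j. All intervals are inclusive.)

none

(recv U[0,1] !done) must hold from j=2 onward; find where it first fails.
  j=2: fails → no k works.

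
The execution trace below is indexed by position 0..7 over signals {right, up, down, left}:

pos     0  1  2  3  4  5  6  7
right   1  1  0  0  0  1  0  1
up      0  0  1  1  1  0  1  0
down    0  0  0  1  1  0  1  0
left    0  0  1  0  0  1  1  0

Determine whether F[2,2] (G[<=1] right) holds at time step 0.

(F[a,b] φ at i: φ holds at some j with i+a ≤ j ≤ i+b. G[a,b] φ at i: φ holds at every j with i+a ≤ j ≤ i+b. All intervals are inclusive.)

Check G[<=1] right at each j in [2,2]:
  j=2: fails at 2
No position in the window satisfies it → formula fails.

No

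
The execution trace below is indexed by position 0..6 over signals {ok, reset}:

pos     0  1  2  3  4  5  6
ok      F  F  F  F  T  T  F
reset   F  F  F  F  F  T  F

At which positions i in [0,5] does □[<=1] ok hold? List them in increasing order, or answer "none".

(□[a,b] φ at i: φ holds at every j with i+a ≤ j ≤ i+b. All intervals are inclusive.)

4

Evaluate at each i in [0,5]:
  i=0: ✗ (fails at j=0)
  i=1: ✗ (fails at j=1)
  i=2: ✗ (fails at j=2)
  i=3: ✗ (fails at j=3)
  i=4: ✓ (all of [4,5])
  i=5: ✗ (fails at j=6)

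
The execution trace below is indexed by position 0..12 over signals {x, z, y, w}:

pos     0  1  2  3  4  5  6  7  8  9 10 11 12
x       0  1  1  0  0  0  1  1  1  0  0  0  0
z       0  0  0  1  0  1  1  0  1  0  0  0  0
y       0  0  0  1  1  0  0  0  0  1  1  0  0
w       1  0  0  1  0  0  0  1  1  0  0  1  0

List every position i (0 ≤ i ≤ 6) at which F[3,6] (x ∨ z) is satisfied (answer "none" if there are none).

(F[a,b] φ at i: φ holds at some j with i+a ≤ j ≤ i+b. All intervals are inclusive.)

Evaluate at each i in [0,6]:
  i=0: ✓ (witness j=3)
  i=1: ✓ (witness j=5)
  i=2: ✓ (witness j=5)
  i=3: ✓ (witness j=6)
  i=4: ✓ (witness j=7)
  i=5: ✓ (witness j=8)
  i=6: ✗ (none in [9,12])

0, 1, 2, 3, 4, 5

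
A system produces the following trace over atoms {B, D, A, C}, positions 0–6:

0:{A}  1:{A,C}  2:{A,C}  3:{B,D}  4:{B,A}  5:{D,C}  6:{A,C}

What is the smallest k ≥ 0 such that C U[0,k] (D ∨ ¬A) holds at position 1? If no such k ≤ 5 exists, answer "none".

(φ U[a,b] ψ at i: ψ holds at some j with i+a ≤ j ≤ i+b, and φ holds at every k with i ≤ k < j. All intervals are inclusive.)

Need earliest j ≥ 1 with (D ∨ ¬A), and C at every k in [1,j-1].
  j=1: rhs fails.
  j=2: rhs fails.
  j=3: rhs holds; lhs holds on [1,2]. k = 2.

2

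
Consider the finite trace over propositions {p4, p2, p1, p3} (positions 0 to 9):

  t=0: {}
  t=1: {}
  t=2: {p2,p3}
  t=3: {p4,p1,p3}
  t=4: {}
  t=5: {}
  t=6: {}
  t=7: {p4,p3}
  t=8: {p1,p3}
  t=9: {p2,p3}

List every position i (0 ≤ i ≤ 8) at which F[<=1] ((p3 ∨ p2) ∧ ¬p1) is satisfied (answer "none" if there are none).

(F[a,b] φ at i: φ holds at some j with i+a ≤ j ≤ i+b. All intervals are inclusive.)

1, 2, 6, 7, 8

Evaluate at each i in [0,8]:
  i=0: ✗ (none in [0,1])
  i=1: ✓ (witness j=2)
  i=2: ✓ (witness j=2)
  i=3: ✗ (none in [3,4])
  i=4: ✗ (none in [4,5])
  i=5: ✗ (none in [5,6])
  i=6: ✓ (witness j=7)
  i=7: ✓ (witness j=7)
  i=8: ✓ (witness j=9)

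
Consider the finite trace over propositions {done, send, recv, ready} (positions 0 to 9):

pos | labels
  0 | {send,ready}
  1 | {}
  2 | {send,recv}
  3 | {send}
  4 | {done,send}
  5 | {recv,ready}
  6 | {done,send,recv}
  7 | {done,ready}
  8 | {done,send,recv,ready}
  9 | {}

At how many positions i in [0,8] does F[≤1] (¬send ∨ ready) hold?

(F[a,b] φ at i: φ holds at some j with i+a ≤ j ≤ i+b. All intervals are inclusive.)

Evaluate at each i in [0,8]:
  i=0: ✓ (witness j=0)
  i=1: ✓ (witness j=1)
  i=2: ✗ (none in [2,3])
  i=3: ✗ (none in [3,4])
  i=4: ✓ (witness j=5)
  i=5: ✓ (witness j=5)
  i=6: ✓ (witness j=7)
  i=7: ✓ (witness j=7)
  i=8: ✓ (witness j=8)
Positions where it holds: {0, 1, 4, 5, 6, 7, 8} → 7.

7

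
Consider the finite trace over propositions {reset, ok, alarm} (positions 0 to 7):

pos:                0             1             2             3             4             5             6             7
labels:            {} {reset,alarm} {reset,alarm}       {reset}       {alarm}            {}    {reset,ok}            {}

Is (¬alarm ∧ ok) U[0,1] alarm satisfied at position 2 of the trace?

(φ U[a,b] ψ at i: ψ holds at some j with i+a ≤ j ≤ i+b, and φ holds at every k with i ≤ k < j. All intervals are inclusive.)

Need some j in [2,3] with alarm, and (¬alarm ∧ ok) at every k in [2,j-1].
  j=2: alarm holds; no prefix to check → satisfied.

Holds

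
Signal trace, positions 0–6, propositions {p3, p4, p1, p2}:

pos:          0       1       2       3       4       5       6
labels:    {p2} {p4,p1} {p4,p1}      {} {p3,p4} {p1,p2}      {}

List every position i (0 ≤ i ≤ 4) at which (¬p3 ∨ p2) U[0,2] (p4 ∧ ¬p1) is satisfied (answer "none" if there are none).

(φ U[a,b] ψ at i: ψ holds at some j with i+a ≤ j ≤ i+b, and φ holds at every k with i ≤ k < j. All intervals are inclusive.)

Evaluate at each i in [0,4]:
  i=0: ✗ (no rhs in [0,2])
  i=1: ✗ (no rhs in [1,3])
  i=2: ✓ (rhs at j=4; lhs holds on [2,3])
  i=3: ✓ (rhs at j=4; lhs holds on [3,3])
  i=4: ✓ (rhs at j=4)

2, 3, 4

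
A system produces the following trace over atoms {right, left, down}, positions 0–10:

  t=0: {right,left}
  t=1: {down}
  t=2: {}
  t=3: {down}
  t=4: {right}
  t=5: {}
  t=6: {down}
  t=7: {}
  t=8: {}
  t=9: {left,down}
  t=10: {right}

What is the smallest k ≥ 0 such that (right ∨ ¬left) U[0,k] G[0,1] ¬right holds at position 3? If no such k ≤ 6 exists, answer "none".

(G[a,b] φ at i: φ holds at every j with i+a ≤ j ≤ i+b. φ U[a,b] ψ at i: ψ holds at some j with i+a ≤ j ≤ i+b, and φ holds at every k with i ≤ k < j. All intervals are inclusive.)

2

Need earliest j ≥ 3 with G[0,1] ¬right, and (right ∨ ¬left) at every k in [3,j-1].
  j=3: rhs fails.
  j=4: rhs fails.
  j=5: rhs holds; lhs holds on [3,4]. k = 2.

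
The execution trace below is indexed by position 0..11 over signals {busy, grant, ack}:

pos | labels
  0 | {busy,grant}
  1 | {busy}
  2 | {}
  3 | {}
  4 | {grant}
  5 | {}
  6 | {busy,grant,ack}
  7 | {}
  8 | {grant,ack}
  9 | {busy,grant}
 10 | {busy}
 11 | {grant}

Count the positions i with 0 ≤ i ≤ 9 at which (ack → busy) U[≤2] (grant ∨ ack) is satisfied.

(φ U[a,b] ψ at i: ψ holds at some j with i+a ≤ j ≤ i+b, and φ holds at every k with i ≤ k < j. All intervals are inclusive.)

Evaluate at each i in [0,9]:
  i=0: ✓ (rhs at j=0)
  i=1: ✗ (no rhs in [1,3])
  i=2: ✓ (rhs at j=4; lhs holds on [2,3])
  i=3: ✓ (rhs at j=4; lhs holds on [3,3])
  i=4: ✓ (rhs at j=4)
  i=5: ✓ (rhs at j=6; lhs holds on [5,5])
  i=6: ✓ (rhs at j=6)
  i=7: ✓ (rhs at j=8; lhs holds on [7,7])
  i=8: ✓ (rhs at j=8)
  i=9: ✓ (rhs at j=9)
Positions where it holds: {0, 2, 3, 4, 5, 6, 7, 8, 9} → 9.

9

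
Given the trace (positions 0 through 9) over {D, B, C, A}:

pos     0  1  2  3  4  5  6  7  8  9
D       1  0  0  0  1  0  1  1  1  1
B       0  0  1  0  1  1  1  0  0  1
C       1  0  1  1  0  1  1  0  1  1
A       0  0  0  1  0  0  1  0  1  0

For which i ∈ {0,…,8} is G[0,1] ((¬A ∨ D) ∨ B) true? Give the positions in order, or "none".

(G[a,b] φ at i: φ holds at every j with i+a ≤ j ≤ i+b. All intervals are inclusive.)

Evaluate at each i in [0,8]:
  i=0: ✓ (all of [0,1])
  i=1: ✓ (all of [1,2])
  i=2: ✗ (fails at j=3)
  i=3: ✗ (fails at j=3)
  i=4: ✓ (all of [4,5])
  i=5: ✓ (all of [5,6])
  i=6: ✓ (all of [6,7])
  i=7: ✓ (all of [7,8])
  i=8: ✓ (all of [8,9])

0, 1, 4, 5, 6, 7, 8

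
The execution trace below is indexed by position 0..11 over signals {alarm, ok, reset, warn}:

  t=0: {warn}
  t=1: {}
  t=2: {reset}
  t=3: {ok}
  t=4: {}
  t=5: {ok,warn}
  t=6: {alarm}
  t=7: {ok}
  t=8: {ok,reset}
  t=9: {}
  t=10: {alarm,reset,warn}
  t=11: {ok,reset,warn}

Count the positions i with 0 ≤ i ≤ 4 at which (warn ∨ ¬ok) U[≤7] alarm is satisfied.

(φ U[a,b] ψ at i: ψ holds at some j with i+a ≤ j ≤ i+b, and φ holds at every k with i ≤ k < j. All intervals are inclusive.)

Evaluate at each i in [0,4]:
  i=0: ✗ (lhs fails at k=3 before rhs at j=6)
  i=1: ✗ (lhs fails at k=3 before rhs at j=6)
  i=2: ✗ (lhs fails at k=3 before rhs at j=6)
  i=3: ✗ (lhs fails at k=3 before rhs at j=6)
  i=4: ✓ (rhs at j=6; lhs holds on [4,5])
Positions where it holds: {4} → 1.

1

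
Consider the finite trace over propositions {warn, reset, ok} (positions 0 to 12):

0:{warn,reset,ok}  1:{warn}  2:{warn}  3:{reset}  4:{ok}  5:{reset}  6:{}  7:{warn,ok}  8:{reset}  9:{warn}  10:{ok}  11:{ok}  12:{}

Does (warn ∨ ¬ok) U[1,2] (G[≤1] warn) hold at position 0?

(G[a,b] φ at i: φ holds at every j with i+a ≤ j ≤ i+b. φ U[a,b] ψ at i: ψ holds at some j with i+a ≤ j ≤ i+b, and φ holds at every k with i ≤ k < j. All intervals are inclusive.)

Need some j in [1,2] with G[≤1] warn, and (warn ∨ ¬ok) at every k in [0,j-1].
  j=1: G[≤1] warn holds; (warn ∨ ¬ok) holds at every k in [0,0] → satisfied.

True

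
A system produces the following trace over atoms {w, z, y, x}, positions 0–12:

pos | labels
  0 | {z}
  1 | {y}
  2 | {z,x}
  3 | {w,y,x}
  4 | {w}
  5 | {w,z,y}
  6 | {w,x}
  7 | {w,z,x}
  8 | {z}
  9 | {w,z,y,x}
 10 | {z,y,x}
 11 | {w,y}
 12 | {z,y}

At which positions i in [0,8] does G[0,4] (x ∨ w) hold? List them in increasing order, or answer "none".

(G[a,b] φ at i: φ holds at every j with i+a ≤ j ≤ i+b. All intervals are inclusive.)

2, 3

Evaluate at each i in [0,8]:
  i=0: ✗ (fails at j=0)
  i=1: ✗ (fails at j=1)
  i=2: ✓ (all of [2,6])
  i=3: ✓ (all of [3,7])
  i=4: ✗ (fails at j=8)
  i=5: ✗ (fails at j=8)
  i=6: ✗ (fails at j=8)
  i=7: ✗ (fails at j=8)
  i=8: ✗ (fails at j=8)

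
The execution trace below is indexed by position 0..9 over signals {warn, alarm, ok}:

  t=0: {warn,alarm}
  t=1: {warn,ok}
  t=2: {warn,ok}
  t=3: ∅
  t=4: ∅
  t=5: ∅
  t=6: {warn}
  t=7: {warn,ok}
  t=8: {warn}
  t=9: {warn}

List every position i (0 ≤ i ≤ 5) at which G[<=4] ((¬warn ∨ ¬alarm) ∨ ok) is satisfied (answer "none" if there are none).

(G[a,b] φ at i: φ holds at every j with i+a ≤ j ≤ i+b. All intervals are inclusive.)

1, 2, 3, 4, 5

Evaluate at each i in [0,5]:
  i=0: ✗ (fails at j=0)
  i=1: ✓ (all of [1,5])
  i=2: ✓ (all of [2,6])
  i=3: ✓ (all of [3,7])
  i=4: ✓ (all of [4,8])
  i=5: ✓ (all of [5,9])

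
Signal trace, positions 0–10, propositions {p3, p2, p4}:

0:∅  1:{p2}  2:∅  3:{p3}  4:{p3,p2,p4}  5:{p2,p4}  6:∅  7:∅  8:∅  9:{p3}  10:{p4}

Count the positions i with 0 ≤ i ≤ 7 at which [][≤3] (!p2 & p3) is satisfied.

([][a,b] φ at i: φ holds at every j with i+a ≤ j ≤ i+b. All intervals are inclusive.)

0

Evaluate at each i in [0,7]:
  i=0: ✗ (fails at j=0)
  i=1: ✗ (fails at j=1)
  i=2: ✗ (fails at j=2)
  i=3: ✗ (fails at j=4)
  i=4: ✗ (fails at j=4)
  i=5: ✗ (fails at j=5)
  i=6: ✗ (fails at j=6)
  i=7: ✗ (fails at j=7)
Positions where it holds: {} → 0.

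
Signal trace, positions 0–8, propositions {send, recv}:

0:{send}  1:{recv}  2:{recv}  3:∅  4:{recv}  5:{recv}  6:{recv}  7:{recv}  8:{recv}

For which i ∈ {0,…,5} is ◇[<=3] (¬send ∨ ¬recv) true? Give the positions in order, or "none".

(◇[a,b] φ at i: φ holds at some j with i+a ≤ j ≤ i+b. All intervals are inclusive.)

Evaluate at each i in [0,5]:
  i=0: ✓ (witness j=0)
  i=1: ✓ (witness j=1)
  i=2: ✓ (witness j=2)
  i=3: ✓ (witness j=3)
  i=4: ✓ (witness j=4)
  i=5: ✓ (witness j=5)

0, 1, 2, 3, 4, 5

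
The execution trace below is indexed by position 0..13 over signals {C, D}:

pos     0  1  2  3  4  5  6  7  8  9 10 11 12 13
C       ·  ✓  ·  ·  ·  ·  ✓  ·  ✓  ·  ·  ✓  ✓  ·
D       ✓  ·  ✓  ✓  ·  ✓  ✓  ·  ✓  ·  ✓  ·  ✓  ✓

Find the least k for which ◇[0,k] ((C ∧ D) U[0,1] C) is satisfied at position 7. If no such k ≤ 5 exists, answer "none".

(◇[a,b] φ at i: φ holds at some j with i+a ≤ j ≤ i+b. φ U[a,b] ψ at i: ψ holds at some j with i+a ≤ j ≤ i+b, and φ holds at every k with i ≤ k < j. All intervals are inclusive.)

Scan j = 7,8,… for ((C ∧ D) U[0,1] C):
  j=7: fails
  j=8: holds
First hit at j=8, so smallest k = 8-7 = 1.

1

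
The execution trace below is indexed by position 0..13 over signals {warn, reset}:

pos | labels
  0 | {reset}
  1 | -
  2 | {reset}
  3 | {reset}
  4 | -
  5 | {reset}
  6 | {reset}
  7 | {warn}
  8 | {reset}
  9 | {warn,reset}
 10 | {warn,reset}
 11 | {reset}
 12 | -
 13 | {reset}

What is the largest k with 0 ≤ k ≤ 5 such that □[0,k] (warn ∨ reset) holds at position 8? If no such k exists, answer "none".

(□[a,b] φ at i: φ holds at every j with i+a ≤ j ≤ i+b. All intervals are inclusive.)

(warn ∨ reset) must hold from j=8 onward; find where it first fails.
  j=8: holds
  j=9: holds
  j=10: holds
  j=11: holds
  j=12: fails
Holds on [8,11], so largest k = 3.

3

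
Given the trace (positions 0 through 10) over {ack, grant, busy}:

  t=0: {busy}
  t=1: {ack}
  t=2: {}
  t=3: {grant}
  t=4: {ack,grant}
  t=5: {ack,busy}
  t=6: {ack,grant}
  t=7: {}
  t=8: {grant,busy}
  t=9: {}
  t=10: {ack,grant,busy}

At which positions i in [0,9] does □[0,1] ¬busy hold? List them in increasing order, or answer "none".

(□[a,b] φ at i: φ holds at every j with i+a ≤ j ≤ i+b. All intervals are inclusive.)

Evaluate at each i in [0,9]:
  i=0: ✗ (fails at j=0)
  i=1: ✓ (all of [1,2])
  i=2: ✓ (all of [2,3])
  i=3: ✓ (all of [3,4])
  i=4: ✗ (fails at j=5)
  i=5: ✗ (fails at j=5)
  i=6: ✓ (all of [6,7])
  i=7: ✗ (fails at j=8)
  i=8: ✗ (fails at j=8)
  i=9: ✗ (fails at j=10)

1, 2, 3, 6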